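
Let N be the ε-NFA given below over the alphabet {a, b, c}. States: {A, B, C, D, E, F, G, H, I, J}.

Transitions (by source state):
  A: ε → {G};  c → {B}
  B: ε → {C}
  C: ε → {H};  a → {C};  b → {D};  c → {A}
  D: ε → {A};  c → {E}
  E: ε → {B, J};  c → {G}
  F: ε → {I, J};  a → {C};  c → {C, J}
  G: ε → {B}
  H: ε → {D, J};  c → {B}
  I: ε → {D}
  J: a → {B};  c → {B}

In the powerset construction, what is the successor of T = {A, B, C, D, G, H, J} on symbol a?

{A, B, C, D, G, H, J}

C on a → {C}.
J on a → {B}.
No a-transition from A, B, D, G, H.
Union after reading a: {B, C}.
Now take the ε-closure:
From C via ε: add H.
From H via ε: add D, J.
From D via ε: add A.
From A via ε: add G.
No new states can be added; the closed set is {A, B, C, D, G, H, J}.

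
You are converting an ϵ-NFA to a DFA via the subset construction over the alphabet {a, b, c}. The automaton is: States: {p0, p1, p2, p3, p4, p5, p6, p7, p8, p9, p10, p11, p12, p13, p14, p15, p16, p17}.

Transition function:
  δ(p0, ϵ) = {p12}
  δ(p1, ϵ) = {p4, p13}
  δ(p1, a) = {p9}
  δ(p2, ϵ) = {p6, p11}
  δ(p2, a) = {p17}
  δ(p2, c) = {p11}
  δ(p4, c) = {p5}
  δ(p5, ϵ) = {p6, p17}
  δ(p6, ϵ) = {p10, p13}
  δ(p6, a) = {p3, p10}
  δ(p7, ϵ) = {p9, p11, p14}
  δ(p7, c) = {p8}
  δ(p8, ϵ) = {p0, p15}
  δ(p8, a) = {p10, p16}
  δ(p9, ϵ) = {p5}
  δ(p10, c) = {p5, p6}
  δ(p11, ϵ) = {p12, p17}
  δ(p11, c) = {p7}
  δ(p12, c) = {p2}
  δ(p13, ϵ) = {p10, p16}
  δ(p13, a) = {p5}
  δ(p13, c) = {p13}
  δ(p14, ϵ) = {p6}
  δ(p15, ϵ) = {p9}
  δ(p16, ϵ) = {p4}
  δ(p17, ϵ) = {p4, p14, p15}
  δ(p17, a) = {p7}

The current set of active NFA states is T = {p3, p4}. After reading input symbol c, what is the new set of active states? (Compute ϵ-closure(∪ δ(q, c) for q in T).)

p4 on c → {p5}.
No c-transition from p3.
Union after reading c: {p5}.
Now take the ϵ-closure:
From p5 via ϵ: add p6, p17.
From p6 via ϵ: add p10, p13.
From p17 via ϵ: add p4, p14, p15.
From p13 via ϵ: add p16.
From p15 via ϵ: add p9.
No new states can be added; the closed set is {p4, p5, p6, p9, p10, p13, p14, p15, p16, p17}.

{p4, p5, p6, p9, p10, p13, p14, p15, p16, p17}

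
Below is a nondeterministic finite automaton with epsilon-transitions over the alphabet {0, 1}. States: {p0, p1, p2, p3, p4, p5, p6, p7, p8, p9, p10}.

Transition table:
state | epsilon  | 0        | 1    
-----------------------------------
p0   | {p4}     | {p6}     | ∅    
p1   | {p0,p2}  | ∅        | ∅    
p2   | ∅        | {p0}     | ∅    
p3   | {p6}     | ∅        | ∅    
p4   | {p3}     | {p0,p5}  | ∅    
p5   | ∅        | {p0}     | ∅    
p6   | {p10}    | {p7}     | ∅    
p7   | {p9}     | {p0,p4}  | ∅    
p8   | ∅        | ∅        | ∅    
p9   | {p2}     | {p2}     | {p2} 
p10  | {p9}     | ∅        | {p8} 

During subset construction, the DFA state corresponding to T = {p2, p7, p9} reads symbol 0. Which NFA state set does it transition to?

{p0, p2, p3, p4, p6, p9, p10}

p2 on 0 → {p0}.
p7 on 0 → {p0, p4}.
p9 on 0 → {p2}.
Union after reading 0: {p0, p2, p4}.
Now take the epsilon-closure:
From p4 via epsilon: add p3.
From p3 via epsilon: add p6.
From p6 via epsilon: add p10.
From p10 via epsilon: add p9.
No new states can be added; the closed set is {p0, p2, p3, p4, p6, p9, p10}.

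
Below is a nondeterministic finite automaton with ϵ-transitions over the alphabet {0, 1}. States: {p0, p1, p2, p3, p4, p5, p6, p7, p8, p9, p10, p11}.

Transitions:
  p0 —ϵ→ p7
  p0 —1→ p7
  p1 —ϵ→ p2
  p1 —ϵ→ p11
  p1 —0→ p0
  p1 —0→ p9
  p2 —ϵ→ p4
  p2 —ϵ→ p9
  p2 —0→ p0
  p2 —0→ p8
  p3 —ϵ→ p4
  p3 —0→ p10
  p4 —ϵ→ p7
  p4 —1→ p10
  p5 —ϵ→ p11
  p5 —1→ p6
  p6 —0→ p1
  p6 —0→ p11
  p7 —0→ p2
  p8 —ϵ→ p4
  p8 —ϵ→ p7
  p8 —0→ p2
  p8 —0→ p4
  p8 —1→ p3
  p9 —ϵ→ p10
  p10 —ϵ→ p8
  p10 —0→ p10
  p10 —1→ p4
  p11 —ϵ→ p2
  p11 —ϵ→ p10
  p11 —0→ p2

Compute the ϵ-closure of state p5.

Start with {p5}.
From p5 via ϵ: add p11.
From p11 via ϵ: add p2, p10.
From p2 via ϵ: add p4, p9.
From p10 via ϵ: add p8.
From p4 via ϵ: add p7.
No new states can be added; the closed set is {p2, p4, p5, p7, p8, p9, p10, p11}.

{p2, p4, p5, p7, p8, p9, p10, p11}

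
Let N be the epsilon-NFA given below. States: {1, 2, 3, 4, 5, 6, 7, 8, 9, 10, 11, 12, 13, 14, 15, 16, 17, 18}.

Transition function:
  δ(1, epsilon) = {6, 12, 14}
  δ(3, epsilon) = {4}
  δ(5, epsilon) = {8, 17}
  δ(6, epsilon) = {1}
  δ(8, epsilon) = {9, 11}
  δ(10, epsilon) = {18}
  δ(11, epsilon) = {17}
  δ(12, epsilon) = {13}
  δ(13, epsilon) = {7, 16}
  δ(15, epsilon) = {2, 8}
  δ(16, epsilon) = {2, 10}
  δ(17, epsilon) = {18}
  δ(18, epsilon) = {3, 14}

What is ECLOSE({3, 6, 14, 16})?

{1, 2, 3, 4, 6, 7, 10, 12, 13, 14, 16, 18}

Start with {3, 6, 14, 16}.
From 3 via epsilon: add 4.
From 6 via epsilon: add 1.
From 16 via epsilon: add 2, 10.
From 1 via epsilon: add 12.
From 10 via epsilon: add 18.
From 12 via epsilon: add 13.
From 13 via epsilon: add 7.
No new states can be added; the closed set is {1, 2, 3, 4, 6, 7, 10, 12, 13, 14, 16, 18}.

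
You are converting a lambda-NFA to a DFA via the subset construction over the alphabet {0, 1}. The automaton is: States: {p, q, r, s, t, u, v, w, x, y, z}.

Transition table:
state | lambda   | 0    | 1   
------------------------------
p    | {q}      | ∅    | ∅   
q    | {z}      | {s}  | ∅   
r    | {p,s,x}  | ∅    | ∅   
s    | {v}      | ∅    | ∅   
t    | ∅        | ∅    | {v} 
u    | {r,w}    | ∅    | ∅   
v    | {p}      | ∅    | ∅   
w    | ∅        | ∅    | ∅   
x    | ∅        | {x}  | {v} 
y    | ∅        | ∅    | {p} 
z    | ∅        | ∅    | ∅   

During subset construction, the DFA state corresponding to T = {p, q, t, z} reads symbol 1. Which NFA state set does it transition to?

t on 1 → {v}.
No 1-transition from p, q, z.
Union after reading 1: {v}.
Now take the lambda-closure:
From v via lambda: add p.
From p via lambda: add q.
From q via lambda: add z.
No new states can be added; the closed set is {p, q, v, z}.

{p, q, v, z}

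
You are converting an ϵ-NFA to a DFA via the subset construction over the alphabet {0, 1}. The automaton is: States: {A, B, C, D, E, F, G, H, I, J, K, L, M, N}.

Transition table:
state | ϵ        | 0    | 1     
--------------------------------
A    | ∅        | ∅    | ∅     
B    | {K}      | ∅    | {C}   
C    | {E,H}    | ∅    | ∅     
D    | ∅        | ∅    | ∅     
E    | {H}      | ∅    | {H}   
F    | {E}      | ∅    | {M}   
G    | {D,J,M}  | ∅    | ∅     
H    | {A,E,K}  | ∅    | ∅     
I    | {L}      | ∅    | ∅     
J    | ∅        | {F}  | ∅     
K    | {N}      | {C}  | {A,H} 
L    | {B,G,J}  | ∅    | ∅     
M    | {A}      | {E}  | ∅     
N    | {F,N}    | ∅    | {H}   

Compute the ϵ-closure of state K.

Start with {K}.
From K via ϵ: add N.
From N via ϵ: add F.
From F via ϵ: add E.
From E via ϵ: add H.
From H via ϵ: add A.
No new states can be added; the closed set is {A, E, F, H, K, N}.

{A, E, F, H, K, N}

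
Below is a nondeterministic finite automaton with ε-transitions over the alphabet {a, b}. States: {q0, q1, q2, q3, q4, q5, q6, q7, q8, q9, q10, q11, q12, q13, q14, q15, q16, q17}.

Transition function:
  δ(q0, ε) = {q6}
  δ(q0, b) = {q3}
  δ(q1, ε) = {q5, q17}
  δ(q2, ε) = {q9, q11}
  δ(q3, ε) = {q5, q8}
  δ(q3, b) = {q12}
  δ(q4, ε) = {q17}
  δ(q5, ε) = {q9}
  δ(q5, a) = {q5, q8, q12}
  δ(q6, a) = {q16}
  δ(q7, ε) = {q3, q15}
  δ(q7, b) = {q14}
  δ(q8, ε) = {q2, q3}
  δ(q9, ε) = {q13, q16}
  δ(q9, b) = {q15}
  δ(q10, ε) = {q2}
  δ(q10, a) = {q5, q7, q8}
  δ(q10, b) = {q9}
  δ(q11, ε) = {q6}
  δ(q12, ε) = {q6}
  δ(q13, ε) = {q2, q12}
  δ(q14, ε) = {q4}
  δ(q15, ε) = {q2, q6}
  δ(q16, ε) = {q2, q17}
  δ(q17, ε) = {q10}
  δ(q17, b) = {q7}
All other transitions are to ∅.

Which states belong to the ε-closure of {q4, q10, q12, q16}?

{q2, q4, q6, q9, q10, q11, q12, q13, q16, q17}

Start with {q4, q10, q12, q16}.
From q4 via ε: add q17.
From q10 via ε: add q2.
From q12 via ε: add q6.
From q2 via ε: add q9, q11.
From q9 via ε: add q13.
No new states can be added; the closed set is {q2, q4, q6, q9, q10, q11, q12, q13, q16, q17}.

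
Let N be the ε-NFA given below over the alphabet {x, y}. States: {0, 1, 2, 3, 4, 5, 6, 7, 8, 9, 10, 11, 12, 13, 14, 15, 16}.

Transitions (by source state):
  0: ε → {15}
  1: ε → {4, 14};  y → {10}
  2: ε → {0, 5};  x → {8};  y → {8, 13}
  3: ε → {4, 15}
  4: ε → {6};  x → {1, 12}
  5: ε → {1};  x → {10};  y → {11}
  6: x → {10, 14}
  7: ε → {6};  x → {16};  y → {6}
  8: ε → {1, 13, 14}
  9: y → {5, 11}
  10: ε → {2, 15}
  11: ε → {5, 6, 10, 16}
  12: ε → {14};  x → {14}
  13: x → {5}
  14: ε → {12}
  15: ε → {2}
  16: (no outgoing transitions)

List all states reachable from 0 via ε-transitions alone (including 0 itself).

{0, 1, 2, 4, 5, 6, 12, 14, 15}

Start with {0}.
From 0 via ε: add 15.
From 15 via ε: add 2.
From 2 via ε: add 5.
From 5 via ε: add 1.
From 1 via ε: add 4, 14.
From 4 via ε: add 6.
From 14 via ε: add 12.
No new states can be added; the closed set is {0, 1, 2, 4, 5, 6, 12, 14, 15}.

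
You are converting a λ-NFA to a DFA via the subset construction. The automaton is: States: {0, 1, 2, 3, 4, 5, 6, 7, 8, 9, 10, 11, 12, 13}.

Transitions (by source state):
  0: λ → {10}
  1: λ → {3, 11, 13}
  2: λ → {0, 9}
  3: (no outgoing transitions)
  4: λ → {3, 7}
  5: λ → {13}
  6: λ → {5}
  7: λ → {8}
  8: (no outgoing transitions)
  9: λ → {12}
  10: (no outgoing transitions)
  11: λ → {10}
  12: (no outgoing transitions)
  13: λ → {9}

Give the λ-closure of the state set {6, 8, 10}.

{5, 6, 8, 9, 10, 12, 13}

Start with {6, 8, 10}.
From 6 via λ: add 5.
From 5 via λ: add 13.
From 13 via λ: add 9.
From 9 via λ: add 12.
No new states can be added; the closed set is {5, 6, 8, 9, 10, 12, 13}.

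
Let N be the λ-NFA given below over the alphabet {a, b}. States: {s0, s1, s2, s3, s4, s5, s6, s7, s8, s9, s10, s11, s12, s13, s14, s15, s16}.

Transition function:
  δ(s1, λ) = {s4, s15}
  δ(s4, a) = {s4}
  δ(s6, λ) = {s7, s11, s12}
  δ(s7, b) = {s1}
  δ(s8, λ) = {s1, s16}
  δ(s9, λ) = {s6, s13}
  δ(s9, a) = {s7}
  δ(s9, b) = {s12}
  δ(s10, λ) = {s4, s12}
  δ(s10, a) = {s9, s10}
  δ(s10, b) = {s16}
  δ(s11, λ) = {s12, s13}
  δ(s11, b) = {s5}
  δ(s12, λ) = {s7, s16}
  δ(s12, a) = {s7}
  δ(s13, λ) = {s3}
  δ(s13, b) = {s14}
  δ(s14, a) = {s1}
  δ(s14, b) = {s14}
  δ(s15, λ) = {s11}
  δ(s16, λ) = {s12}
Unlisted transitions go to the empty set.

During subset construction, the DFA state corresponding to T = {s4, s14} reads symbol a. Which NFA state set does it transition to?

s4 on a → {s4}.
s14 on a → {s1}.
Union after reading a: {s1, s4}.
Now take the λ-closure:
From s1 via λ: add s15.
From s15 via λ: add s11.
From s11 via λ: add s12, s13.
From s12 via λ: add s7, s16.
From s13 via λ: add s3.
No new states can be added; the closed set is {s1, s3, s4, s7, s11, s12, s13, s15, s16}.

{s1, s3, s4, s7, s11, s12, s13, s15, s16}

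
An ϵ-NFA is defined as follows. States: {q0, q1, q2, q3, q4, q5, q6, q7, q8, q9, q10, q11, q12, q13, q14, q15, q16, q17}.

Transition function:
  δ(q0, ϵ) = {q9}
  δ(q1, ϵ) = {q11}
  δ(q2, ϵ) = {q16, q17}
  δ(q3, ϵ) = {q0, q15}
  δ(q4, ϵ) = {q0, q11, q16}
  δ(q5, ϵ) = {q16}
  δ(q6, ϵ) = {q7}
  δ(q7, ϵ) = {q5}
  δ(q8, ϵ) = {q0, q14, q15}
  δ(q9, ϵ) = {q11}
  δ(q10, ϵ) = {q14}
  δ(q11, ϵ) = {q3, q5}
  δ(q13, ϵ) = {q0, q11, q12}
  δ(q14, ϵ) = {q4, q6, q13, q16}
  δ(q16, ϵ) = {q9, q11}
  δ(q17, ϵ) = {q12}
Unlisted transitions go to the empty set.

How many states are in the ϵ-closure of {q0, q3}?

Start with {q0, q3}.
From q0 via ϵ: add q9.
From q3 via ϵ: add q15.
From q9 via ϵ: add q11.
From q11 via ϵ: add q5.
From q5 via ϵ: add q16.
ϵ-closure = {q0, q3, q5, q9, q11, q15, q16}, which has 7 states.

7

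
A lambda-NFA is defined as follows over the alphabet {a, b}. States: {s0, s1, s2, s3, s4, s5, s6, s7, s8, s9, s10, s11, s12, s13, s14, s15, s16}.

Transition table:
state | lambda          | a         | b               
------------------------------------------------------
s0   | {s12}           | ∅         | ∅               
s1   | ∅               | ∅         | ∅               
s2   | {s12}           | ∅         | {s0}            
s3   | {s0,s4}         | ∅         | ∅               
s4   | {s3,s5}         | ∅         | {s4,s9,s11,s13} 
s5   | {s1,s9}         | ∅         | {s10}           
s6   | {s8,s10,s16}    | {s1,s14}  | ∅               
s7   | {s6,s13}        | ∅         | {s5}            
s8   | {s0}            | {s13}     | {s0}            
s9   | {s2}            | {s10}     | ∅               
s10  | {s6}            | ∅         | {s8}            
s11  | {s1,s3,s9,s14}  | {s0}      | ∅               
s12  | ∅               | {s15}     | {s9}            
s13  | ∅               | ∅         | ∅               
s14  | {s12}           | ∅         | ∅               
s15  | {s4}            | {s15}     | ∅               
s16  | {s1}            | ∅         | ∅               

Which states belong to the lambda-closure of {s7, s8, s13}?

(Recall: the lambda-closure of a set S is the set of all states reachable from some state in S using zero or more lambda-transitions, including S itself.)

Start with {s7, s8, s13}.
From s7 via lambda: add s6.
From s8 via lambda: add s0.
From s0 via lambda: add s12.
From s6 via lambda: add s10, s16.
From s16 via lambda: add s1.
No new states can be added; the closed set is {s0, s1, s6, s7, s8, s10, s12, s13, s16}.

{s0, s1, s6, s7, s8, s10, s12, s13, s16}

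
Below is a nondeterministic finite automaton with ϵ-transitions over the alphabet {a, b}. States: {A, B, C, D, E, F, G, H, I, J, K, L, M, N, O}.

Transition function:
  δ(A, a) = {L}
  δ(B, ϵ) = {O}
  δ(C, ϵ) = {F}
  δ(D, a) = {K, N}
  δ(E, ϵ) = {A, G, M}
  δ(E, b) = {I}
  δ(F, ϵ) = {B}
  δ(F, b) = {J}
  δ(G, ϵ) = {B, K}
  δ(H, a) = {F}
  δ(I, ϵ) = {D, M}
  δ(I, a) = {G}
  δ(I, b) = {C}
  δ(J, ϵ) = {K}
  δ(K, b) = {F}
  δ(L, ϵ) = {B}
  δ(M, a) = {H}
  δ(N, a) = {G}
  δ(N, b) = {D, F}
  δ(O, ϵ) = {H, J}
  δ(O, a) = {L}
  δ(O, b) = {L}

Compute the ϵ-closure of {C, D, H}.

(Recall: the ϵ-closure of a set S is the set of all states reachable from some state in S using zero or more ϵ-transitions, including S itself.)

{B, C, D, F, H, J, K, O}

Start with {C, D, H}.
From C via ϵ: add F.
From F via ϵ: add B.
From B via ϵ: add O.
From O via ϵ: add J.
From J via ϵ: add K.
No new states can be added; the closed set is {B, C, D, F, H, J, K, O}.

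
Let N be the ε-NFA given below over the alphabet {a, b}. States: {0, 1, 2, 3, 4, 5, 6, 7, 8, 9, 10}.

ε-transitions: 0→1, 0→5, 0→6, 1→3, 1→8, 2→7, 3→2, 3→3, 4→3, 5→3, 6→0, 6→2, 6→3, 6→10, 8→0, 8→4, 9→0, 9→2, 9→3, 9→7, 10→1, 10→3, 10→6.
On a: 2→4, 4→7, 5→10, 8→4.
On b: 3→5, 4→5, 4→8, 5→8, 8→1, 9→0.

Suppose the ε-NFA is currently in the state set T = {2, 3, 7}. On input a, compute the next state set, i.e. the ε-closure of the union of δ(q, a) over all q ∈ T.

{2, 3, 4, 7}

2 on a → {4}.
No a-transition from 3, 7.
Union after reading a: {4}.
Now take the ε-closure:
From 4 via ε: add 3.
From 3 via ε: add 2.
From 2 via ε: add 7.
No new states can be added; the closed set is {2, 3, 4, 7}.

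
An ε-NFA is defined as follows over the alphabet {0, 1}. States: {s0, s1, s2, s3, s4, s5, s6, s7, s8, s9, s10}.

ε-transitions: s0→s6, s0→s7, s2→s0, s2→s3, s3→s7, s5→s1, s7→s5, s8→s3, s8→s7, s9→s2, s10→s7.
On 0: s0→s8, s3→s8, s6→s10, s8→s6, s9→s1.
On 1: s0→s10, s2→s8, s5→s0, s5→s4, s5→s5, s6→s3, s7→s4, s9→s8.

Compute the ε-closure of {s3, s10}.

Start with {s3, s10}.
From s3 via ε: add s7.
From s7 via ε: add s5.
From s5 via ε: add s1.
No new states can be added; the closed set is {s1, s3, s5, s7, s10}.

{s1, s3, s5, s7, s10}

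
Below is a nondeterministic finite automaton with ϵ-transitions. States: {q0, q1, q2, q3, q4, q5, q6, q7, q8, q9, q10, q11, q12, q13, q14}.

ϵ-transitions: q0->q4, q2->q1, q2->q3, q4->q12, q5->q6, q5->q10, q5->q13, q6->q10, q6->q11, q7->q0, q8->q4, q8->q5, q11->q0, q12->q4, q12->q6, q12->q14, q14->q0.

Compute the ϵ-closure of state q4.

Start with {q4}.
From q4 via ϵ: add q12.
From q12 via ϵ: add q6, q14.
From q6 via ϵ: add q10, q11.
From q14 via ϵ: add q0.
No new states can be added; the closed set is {q0, q4, q6, q10, q11, q12, q14}.

{q0, q4, q6, q10, q11, q12, q14}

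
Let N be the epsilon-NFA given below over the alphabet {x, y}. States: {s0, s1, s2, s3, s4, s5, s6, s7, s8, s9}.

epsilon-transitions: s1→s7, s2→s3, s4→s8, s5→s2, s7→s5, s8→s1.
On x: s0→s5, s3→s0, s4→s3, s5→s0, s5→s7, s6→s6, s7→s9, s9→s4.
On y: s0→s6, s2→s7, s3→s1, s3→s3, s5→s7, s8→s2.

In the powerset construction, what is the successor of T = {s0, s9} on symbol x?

s0 on x → {s5}.
s9 on x → {s4}.
Union after reading x: {s4, s5}.
Now take the epsilon-closure:
From s4 via epsilon: add s8.
From s5 via epsilon: add s2.
From s2 via epsilon: add s3.
From s8 via epsilon: add s1.
From s1 via epsilon: add s7.
No new states can be added; the closed set is {s1, s2, s3, s4, s5, s7, s8}.

{s1, s2, s3, s4, s5, s7, s8}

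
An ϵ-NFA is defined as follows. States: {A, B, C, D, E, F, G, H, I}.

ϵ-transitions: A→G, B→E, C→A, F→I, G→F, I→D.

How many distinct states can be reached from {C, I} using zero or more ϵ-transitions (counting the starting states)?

6

Start with {C, I}.
From C via ϵ: add A.
From I via ϵ: add D.
From A via ϵ: add G.
From G via ϵ: add F.
ϵ-closure = {A, C, D, F, G, I}, which has 6 states.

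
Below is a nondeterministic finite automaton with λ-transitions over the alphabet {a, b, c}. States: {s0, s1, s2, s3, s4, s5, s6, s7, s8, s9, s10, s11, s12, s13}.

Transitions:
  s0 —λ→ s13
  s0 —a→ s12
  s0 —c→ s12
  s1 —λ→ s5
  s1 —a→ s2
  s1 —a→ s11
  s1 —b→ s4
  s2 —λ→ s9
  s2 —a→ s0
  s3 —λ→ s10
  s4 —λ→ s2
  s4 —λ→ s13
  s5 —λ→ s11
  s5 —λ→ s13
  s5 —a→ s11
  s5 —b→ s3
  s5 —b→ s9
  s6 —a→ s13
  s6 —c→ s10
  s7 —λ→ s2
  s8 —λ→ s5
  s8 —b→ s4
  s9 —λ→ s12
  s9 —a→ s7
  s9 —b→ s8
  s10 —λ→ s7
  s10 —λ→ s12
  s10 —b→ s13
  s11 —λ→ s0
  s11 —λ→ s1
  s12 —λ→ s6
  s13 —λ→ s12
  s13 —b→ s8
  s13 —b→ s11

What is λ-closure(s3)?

{s2, s3, s6, s7, s9, s10, s12}

Start with {s3}.
From s3 via λ: add s10.
From s10 via λ: add s7, s12.
From s7 via λ: add s2.
From s12 via λ: add s6.
From s2 via λ: add s9.
No new states can be added; the closed set is {s2, s3, s6, s7, s9, s10, s12}.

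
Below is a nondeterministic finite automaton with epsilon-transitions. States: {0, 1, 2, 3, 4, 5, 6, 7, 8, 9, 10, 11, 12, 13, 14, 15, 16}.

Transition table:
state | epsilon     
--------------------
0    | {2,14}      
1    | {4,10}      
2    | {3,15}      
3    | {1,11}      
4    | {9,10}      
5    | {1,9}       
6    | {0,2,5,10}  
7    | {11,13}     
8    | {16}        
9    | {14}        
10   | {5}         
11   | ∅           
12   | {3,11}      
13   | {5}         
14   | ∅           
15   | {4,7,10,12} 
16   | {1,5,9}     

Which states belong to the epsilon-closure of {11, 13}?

Start with {11, 13}.
From 13 via epsilon: add 5.
From 5 via epsilon: add 1, 9.
From 1 via epsilon: add 4, 10.
From 9 via epsilon: add 14.
No new states can be added; the closed set is {1, 4, 5, 9, 10, 11, 13, 14}.

{1, 4, 5, 9, 10, 11, 13, 14}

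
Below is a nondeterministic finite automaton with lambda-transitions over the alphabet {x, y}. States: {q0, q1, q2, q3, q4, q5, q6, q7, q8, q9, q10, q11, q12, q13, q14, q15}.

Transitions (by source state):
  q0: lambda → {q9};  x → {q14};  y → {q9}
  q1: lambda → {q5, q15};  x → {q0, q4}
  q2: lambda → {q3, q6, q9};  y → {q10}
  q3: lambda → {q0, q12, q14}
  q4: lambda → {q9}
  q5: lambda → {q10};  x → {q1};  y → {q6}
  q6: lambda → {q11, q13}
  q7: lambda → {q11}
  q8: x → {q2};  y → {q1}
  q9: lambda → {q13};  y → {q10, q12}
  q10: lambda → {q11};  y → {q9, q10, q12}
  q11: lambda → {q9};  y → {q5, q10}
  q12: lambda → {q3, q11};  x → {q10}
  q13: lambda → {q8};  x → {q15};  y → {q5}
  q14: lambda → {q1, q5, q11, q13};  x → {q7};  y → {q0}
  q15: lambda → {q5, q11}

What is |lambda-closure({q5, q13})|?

Start with {q5, q13}.
From q5 via lambda: add q10.
From q13 via lambda: add q8.
From q10 via lambda: add q11.
From q11 via lambda: add q9.
lambda-closure = {q5, q8, q9, q10, q11, q13}, which has 6 states.

6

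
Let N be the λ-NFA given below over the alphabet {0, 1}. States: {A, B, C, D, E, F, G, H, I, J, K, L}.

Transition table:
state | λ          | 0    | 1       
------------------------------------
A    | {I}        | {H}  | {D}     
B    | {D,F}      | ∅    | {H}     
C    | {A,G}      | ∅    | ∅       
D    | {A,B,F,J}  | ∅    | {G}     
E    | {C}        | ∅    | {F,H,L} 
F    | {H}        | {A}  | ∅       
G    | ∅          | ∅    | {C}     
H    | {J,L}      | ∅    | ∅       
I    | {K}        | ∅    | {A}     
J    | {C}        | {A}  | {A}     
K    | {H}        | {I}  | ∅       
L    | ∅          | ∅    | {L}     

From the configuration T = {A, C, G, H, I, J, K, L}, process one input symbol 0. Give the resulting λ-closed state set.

A on 0 → {H}.
J on 0 → {A}.
K on 0 → {I}.
No 0-transition from C, G, H, I, L.
Union after reading 0: {A, H, I}.
Now take the λ-closure:
From H via λ: add J, L.
From I via λ: add K.
From J via λ: add C.
From C via λ: add G.
No new states can be added; the closed set is {A, C, G, H, I, J, K, L}.

{A, C, G, H, I, J, K, L}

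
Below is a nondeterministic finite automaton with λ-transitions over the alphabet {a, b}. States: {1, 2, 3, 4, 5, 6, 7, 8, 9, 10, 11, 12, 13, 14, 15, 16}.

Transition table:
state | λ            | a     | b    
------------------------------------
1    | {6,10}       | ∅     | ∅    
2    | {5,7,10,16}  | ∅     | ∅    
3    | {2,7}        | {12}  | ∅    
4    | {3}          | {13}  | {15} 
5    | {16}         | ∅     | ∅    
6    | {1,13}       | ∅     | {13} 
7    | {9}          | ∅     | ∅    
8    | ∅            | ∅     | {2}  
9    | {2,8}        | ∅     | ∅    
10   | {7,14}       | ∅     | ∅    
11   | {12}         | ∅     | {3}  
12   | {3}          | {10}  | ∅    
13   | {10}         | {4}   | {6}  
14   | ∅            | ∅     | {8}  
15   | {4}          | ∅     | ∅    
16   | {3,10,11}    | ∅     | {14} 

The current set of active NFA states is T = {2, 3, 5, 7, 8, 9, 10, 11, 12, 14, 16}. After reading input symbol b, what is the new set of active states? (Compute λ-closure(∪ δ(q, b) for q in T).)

8 on b → {2}.
11 on b → {3}.
14 on b → {8}.
16 on b → {14}.
No b-transition from 2, 3, 5, 7, 9, 10, 12.
Union after reading b: {2, 3, 8, 14}.
Now take the λ-closure:
From 2 via λ: add 5, 7, 10, 16.
From 7 via λ: add 9.
From 16 via λ: add 11.
From 11 via λ: add 12.
No new states can be added; the closed set is {2, 3, 5, 7, 8, 9, 10, 11, 12, 14, 16}.

{2, 3, 5, 7, 8, 9, 10, 11, 12, 14, 16}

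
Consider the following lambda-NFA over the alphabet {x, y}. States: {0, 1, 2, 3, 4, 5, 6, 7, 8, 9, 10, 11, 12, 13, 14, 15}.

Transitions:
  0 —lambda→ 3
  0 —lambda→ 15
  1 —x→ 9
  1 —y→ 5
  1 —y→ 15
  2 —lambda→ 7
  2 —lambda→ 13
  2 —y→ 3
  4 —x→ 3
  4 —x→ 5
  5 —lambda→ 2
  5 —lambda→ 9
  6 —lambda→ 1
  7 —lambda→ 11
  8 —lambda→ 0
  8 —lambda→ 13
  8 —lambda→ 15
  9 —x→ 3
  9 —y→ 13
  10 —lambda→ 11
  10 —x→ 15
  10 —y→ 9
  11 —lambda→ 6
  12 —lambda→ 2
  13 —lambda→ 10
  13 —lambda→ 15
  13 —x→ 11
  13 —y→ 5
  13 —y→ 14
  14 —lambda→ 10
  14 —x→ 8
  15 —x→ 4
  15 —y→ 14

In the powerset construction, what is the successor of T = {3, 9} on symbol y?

9 on y → {13}.
No y-transition from 3.
Union after reading y: {13}.
Now take the lambda-closure:
From 13 via lambda: add 10, 15.
From 10 via lambda: add 11.
From 11 via lambda: add 6.
From 6 via lambda: add 1.
No new states can be added; the closed set is {1, 6, 10, 11, 13, 15}.

{1, 6, 10, 11, 13, 15}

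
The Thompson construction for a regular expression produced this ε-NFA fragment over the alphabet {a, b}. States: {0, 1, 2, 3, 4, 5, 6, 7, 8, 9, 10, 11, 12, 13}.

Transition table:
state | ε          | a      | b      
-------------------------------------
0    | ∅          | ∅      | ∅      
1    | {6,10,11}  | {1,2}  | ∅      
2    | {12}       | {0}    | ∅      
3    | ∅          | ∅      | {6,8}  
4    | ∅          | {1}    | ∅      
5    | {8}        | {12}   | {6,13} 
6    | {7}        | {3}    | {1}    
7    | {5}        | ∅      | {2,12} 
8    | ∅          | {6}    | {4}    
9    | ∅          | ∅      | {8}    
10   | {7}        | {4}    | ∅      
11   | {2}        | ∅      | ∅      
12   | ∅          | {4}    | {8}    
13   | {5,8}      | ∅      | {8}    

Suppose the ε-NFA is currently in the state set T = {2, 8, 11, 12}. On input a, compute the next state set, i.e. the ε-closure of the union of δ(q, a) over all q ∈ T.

{0, 4, 5, 6, 7, 8}

2 on a → {0}.
8 on a → {6}.
12 on a → {4}.
No a-transition from 11.
Union after reading a: {0, 4, 6}.
Now take the ε-closure:
From 6 via ε: add 7.
From 7 via ε: add 5.
From 5 via ε: add 8.
No new states can be added; the closed set is {0, 4, 5, 6, 7, 8}.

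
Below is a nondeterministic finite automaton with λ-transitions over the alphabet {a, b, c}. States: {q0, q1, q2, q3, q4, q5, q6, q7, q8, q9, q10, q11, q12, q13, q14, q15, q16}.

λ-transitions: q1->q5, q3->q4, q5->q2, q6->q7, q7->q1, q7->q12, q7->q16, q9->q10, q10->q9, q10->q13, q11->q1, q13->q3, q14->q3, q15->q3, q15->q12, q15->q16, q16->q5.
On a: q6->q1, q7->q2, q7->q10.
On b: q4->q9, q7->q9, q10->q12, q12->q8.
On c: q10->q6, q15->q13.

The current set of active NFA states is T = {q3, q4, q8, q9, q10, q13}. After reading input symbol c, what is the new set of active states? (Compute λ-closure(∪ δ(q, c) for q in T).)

{q1, q2, q5, q6, q7, q12, q16}

q10 on c → {q6}.
No c-transition from q3, q4, q8, q9, q13.
Union after reading c: {q6}.
Now take the λ-closure:
From q6 via λ: add q7.
From q7 via λ: add q1, q12, q16.
From q1 via λ: add q5.
From q5 via λ: add q2.
No new states can be added; the closed set is {q1, q2, q5, q6, q7, q12, q16}.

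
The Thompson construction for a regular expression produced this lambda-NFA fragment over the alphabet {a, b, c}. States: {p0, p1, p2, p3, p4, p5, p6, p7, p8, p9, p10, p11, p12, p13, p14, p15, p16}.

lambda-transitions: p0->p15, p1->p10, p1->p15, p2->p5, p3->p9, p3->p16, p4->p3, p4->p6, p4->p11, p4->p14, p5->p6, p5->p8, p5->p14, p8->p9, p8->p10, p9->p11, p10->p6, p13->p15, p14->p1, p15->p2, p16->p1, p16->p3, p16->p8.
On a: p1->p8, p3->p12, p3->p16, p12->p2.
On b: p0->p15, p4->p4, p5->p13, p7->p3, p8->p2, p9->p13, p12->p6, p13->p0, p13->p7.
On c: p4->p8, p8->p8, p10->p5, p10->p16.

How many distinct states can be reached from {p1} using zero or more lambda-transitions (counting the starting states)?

10

Start with {p1}.
From p1 via lambda: add p10, p15.
From p10 via lambda: add p6.
From p15 via lambda: add p2.
From p2 via lambda: add p5.
From p5 via lambda: add p8, p14.
From p8 via lambda: add p9.
From p9 via lambda: add p11.
lambda-closure = {p1, p2, p5, p6, p8, p9, p10, p11, p14, p15}, which has 10 states.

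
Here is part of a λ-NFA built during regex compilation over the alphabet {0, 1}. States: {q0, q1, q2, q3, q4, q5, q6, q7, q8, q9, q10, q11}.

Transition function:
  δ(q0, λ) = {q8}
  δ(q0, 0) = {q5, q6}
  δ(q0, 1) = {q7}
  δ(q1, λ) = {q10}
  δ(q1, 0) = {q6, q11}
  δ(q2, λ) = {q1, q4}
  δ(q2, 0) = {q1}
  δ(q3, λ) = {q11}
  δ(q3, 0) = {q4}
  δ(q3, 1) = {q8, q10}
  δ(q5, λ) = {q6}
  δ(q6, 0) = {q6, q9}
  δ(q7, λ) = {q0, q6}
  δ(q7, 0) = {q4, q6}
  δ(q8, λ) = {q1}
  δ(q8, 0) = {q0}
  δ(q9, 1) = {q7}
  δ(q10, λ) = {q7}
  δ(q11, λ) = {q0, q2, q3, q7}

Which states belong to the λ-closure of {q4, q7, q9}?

{q0, q1, q4, q6, q7, q8, q9, q10}

Start with {q4, q7, q9}.
From q7 via λ: add q0, q6.
From q0 via λ: add q8.
From q8 via λ: add q1.
From q1 via λ: add q10.
No new states can be added; the closed set is {q0, q1, q4, q6, q7, q8, q9, q10}.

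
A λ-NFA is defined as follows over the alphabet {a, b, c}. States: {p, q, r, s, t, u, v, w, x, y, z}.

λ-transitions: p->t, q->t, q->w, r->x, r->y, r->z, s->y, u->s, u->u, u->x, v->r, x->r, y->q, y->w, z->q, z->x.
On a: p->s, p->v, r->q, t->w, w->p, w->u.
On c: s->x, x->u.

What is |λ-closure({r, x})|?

7

Start with {r, x}.
From r via λ: add y, z.
From y via λ: add q, w.
From q via λ: add t.
λ-closure = {q, r, t, w, x, y, z}, which has 7 states.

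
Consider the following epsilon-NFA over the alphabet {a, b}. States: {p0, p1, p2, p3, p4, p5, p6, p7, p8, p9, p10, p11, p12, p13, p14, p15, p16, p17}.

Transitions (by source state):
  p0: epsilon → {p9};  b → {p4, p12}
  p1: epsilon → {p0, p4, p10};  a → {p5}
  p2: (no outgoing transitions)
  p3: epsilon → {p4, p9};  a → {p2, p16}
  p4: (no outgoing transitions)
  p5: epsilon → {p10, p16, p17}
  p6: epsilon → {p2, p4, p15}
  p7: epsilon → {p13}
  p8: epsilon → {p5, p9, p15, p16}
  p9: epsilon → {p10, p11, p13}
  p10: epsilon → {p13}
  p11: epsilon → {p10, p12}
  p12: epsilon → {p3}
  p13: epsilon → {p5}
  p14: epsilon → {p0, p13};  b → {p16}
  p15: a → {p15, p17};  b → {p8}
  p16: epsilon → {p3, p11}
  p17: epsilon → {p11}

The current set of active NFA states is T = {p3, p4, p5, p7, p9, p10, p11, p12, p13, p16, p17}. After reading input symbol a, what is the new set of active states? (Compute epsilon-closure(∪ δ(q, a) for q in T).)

p3 on a → {p2, p16}.
No a-transition from p4, p5, p7, p9, p10, p11, p12, p13, p16, p17.
Union after reading a: {p2, p16}.
Now take the epsilon-closure:
From p16 via epsilon: add p3, p11.
From p3 via epsilon: add p4, p9.
From p11 via epsilon: add p10, p12.
From p9 via epsilon: add p13.
From p13 via epsilon: add p5.
From p5 via epsilon: add p17.
No new states can be added; the closed set is {p2, p3, p4, p5, p9, p10, p11, p12, p13, p16, p17}.

{p2, p3, p4, p5, p9, p10, p11, p12, p13, p16, p17}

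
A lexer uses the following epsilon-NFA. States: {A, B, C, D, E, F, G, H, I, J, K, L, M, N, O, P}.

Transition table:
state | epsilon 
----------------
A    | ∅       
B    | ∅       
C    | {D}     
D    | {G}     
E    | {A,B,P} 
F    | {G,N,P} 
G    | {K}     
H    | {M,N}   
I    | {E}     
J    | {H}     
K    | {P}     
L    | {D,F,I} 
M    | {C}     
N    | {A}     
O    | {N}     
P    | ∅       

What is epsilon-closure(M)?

{C, D, G, K, M, P}

Start with {M}.
From M via epsilon: add C.
From C via epsilon: add D.
From D via epsilon: add G.
From G via epsilon: add K.
From K via epsilon: add P.
No new states can be added; the closed set is {C, D, G, K, M, P}.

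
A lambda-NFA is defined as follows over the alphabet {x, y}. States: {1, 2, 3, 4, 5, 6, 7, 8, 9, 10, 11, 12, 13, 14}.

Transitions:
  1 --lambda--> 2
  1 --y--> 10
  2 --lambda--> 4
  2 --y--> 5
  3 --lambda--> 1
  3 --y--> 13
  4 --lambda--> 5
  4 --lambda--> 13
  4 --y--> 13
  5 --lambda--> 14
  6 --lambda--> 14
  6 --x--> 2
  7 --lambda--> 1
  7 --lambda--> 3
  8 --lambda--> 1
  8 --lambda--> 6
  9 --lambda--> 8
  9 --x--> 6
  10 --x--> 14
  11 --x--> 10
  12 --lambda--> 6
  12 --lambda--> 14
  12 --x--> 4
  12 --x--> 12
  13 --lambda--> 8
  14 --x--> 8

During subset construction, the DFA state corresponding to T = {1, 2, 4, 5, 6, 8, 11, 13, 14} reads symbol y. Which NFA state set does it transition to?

1 on y → {10}.
2 on y → {5}.
4 on y → {13}.
No y-transition from 5, 6, 8, 11, 13, 14.
Union after reading y: {5, 10, 13}.
Now take the lambda-closure:
From 5 via lambda: add 14.
From 13 via lambda: add 8.
From 8 via lambda: add 1, 6.
From 1 via lambda: add 2.
From 2 via lambda: add 4.
No new states can be added; the closed set is {1, 2, 4, 5, 6, 8, 10, 13, 14}.

{1, 2, 4, 5, 6, 8, 10, 13, 14}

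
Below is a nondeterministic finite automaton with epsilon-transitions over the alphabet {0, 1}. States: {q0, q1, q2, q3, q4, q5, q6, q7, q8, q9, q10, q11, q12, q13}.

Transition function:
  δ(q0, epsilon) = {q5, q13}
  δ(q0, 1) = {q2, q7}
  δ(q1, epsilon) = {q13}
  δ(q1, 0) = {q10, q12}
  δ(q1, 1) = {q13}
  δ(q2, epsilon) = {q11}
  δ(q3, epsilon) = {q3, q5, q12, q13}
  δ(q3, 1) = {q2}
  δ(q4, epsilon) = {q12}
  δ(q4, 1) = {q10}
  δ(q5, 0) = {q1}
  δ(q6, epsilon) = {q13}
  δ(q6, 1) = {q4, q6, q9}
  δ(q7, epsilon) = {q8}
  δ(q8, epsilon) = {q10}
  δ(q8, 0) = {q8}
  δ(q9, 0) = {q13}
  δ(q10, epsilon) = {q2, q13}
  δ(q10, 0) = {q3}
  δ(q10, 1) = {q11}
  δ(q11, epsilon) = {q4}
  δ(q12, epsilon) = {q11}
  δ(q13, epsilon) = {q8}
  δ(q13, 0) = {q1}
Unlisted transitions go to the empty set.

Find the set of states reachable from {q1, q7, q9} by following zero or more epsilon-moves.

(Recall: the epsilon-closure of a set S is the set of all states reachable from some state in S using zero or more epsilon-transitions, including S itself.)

{q1, q2, q4, q7, q8, q9, q10, q11, q12, q13}

Start with {q1, q7, q9}.
From q1 via epsilon: add q13.
From q7 via epsilon: add q8.
From q8 via epsilon: add q10.
From q10 via epsilon: add q2.
From q2 via epsilon: add q11.
From q11 via epsilon: add q4.
From q4 via epsilon: add q12.
No new states can be added; the closed set is {q1, q2, q4, q7, q8, q9, q10, q11, q12, q13}.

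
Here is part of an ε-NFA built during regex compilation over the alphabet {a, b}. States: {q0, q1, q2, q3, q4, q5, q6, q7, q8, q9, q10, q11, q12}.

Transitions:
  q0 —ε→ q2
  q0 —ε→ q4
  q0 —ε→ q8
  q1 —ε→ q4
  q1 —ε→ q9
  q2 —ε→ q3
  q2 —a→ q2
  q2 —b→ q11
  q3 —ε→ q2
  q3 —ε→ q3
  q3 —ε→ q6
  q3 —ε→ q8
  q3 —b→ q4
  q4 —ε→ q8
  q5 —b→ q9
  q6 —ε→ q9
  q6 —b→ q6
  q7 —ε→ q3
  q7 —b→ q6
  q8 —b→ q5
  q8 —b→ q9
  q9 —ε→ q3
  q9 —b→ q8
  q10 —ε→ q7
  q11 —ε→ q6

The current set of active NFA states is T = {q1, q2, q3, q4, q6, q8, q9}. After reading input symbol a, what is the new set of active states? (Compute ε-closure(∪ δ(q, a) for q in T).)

q2 on a → {q2}.
No a-transition from q1, q3, q4, q6, q8, q9.
Union after reading a: {q2}.
Now take the ε-closure:
From q2 via ε: add q3.
From q3 via ε: add q6, q8.
From q6 via ε: add q9.
No new states can be added; the closed set is {q2, q3, q6, q8, q9}.

{q2, q3, q6, q8, q9}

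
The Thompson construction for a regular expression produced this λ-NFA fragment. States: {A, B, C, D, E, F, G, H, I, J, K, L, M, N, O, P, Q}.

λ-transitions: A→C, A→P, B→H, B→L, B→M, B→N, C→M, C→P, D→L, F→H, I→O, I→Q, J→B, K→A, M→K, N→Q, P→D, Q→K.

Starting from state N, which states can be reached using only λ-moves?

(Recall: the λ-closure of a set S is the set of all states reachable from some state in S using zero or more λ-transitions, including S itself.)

{A, C, D, K, L, M, N, P, Q}

Start with {N}.
From N via λ: add Q.
From Q via λ: add K.
From K via λ: add A.
From A via λ: add C, P.
From C via λ: add M.
From P via λ: add D.
From D via λ: add L.
No new states can be added; the closed set is {A, C, D, K, L, M, N, P, Q}.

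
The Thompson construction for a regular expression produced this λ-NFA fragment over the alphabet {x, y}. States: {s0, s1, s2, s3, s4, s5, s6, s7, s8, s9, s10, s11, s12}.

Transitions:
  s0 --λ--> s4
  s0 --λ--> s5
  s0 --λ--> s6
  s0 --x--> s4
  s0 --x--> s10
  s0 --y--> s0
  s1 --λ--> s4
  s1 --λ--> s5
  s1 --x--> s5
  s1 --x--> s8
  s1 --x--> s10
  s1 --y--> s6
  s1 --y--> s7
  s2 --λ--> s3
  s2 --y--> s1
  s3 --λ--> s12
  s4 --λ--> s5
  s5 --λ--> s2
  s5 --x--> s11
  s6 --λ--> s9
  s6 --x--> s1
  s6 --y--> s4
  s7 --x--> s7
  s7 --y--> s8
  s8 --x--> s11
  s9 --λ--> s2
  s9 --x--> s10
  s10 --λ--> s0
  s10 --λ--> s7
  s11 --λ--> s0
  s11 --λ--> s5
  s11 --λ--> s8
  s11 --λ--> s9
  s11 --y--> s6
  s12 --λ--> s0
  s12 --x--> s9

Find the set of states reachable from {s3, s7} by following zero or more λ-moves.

{s0, s2, s3, s4, s5, s6, s7, s9, s12}

Start with {s3, s7}.
From s3 via λ: add s12.
From s12 via λ: add s0.
From s0 via λ: add s4, s5, s6.
From s5 via λ: add s2.
From s6 via λ: add s9.
No new states can be added; the closed set is {s0, s2, s3, s4, s5, s6, s7, s9, s12}.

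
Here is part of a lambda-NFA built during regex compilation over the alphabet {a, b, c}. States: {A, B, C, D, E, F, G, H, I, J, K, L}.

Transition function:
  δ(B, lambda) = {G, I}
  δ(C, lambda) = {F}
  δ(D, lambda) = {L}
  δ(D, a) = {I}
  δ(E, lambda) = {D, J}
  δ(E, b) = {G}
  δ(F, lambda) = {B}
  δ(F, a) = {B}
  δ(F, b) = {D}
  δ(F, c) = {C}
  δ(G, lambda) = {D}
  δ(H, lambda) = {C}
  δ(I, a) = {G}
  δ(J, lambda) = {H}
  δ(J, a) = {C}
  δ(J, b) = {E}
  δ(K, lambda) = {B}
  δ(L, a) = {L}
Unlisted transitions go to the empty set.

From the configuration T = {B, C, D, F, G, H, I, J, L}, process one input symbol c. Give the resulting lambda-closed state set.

F on c → {C}.
No c-transition from B, C, D, G, H, I, J, L.
Union after reading c: {C}.
Now take the lambda-closure:
From C via lambda: add F.
From F via lambda: add B.
From B via lambda: add G, I.
From G via lambda: add D.
From D via lambda: add L.
No new states can be added; the closed set is {B, C, D, F, G, I, L}.

{B, C, D, F, G, I, L}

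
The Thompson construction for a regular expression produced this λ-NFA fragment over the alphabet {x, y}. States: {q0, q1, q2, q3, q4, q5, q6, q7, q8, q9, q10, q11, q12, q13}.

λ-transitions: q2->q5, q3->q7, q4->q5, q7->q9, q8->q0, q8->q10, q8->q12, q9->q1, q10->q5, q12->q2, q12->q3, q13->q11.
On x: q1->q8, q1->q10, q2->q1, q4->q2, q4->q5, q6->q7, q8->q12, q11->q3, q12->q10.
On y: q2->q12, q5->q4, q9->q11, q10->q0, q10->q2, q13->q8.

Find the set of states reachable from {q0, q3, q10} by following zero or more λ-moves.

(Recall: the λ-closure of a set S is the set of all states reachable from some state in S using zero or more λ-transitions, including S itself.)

Start with {q0, q3, q10}.
From q3 via λ: add q7.
From q10 via λ: add q5.
From q7 via λ: add q9.
From q9 via λ: add q1.
No new states can be added; the closed set is {q0, q1, q3, q5, q7, q9, q10}.

{q0, q1, q3, q5, q7, q9, q10}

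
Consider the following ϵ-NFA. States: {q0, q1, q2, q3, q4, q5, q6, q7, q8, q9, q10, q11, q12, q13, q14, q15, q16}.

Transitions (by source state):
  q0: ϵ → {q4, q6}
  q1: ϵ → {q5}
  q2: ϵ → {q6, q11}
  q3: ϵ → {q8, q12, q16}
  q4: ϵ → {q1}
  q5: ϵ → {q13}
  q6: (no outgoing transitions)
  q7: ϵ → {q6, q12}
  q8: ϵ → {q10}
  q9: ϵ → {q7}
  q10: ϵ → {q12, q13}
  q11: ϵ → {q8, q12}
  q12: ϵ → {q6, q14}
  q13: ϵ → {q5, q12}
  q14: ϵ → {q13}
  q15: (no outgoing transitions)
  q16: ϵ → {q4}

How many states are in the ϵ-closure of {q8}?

Start with {q8}.
From q8 via ϵ: add q10.
From q10 via ϵ: add q12, q13.
From q12 via ϵ: add q6, q14.
From q13 via ϵ: add q5.
ϵ-closure = {q5, q6, q8, q10, q12, q13, q14}, which has 7 states.

7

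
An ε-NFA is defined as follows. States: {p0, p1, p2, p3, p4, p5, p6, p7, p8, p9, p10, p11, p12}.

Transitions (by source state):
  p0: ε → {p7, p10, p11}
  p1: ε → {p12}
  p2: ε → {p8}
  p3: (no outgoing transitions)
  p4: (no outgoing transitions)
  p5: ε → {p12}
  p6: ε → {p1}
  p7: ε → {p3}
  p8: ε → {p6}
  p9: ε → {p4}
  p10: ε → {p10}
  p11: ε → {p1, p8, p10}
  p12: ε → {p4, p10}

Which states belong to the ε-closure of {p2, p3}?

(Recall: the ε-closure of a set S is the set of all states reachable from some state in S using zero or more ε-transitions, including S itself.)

Start with {p2, p3}.
From p2 via ε: add p8.
From p8 via ε: add p6.
From p6 via ε: add p1.
From p1 via ε: add p12.
From p12 via ε: add p4, p10.
No new states can be added; the closed set is {p1, p2, p3, p4, p6, p8, p10, p12}.

{p1, p2, p3, p4, p6, p8, p10, p12}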